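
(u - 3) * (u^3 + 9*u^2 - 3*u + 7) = u^4 + 6*u^3 - 30*u^2 + 16*u - 21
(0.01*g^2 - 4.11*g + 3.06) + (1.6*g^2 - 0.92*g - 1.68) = 1.61*g^2 - 5.03*g + 1.38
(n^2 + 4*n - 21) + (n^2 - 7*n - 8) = 2*n^2 - 3*n - 29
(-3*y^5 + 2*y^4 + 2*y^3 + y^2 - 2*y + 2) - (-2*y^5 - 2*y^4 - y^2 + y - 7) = -y^5 + 4*y^4 + 2*y^3 + 2*y^2 - 3*y + 9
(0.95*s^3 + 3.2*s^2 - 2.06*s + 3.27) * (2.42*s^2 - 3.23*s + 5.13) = 2.299*s^5 + 4.6755*s^4 - 10.4477*s^3 + 30.9832*s^2 - 21.1299*s + 16.7751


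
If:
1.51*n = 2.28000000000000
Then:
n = 1.51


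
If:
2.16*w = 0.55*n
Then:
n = 3.92727272727273*w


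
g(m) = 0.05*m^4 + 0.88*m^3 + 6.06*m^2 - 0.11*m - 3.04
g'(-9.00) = -41.15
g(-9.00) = 175.34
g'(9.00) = 468.61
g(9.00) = 1456.40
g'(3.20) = 72.26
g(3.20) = 92.74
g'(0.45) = 5.90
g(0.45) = -1.78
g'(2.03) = 37.05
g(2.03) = 29.92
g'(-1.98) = -15.31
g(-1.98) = 14.87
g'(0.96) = 14.14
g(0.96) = 3.26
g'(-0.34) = -3.93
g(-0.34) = -2.34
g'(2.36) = 45.83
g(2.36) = 43.57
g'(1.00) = 14.85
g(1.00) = 3.84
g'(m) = 0.2*m^3 + 2.64*m^2 + 12.12*m - 0.11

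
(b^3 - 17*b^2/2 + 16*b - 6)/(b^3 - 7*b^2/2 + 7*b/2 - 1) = (b - 6)/(b - 1)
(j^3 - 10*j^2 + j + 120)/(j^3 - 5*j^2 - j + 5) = (j^2 - 5*j - 24)/(j^2 - 1)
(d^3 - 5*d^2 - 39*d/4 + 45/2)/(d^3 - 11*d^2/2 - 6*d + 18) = (d + 5/2)/(d + 2)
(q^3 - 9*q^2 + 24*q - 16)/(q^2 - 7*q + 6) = (q^2 - 8*q + 16)/(q - 6)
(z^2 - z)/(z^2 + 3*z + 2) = z*(z - 1)/(z^2 + 3*z + 2)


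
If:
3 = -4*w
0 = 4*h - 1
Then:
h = 1/4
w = -3/4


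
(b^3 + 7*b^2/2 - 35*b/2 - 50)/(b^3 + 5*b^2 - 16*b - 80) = (b + 5/2)/(b + 4)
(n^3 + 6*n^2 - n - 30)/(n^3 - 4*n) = (n^2 + 8*n + 15)/(n*(n + 2))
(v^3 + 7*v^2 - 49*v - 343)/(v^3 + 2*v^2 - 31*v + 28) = (v^2 - 49)/(v^2 - 5*v + 4)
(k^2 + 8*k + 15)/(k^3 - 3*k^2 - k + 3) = (k^2 + 8*k + 15)/(k^3 - 3*k^2 - k + 3)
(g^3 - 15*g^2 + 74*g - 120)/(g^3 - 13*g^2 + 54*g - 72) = (g - 5)/(g - 3)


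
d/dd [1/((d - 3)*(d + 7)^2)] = ((3 - d)*(d + 7) - 2*(d - 3)^2)/((d - 3)^3*(d + 7)^3)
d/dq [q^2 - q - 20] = 2*q - 1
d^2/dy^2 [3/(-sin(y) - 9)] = 3*(sin(y)^2 - 9*sin(y) - 2)/(sin(y) + 9)^3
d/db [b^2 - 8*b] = 2*b - 8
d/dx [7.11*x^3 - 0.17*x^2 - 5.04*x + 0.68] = 21.33*x^2 - 0.34*x - 5.04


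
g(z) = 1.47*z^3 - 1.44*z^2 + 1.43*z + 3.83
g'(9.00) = 332.72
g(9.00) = 971.69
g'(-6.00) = 177.47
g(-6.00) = -374.11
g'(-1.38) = 13.80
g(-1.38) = -4.75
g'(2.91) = 30.39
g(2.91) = 32.02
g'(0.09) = 1.21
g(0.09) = 3.95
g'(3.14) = 35.87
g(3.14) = 39.63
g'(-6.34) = 196.95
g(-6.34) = -437.73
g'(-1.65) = 18.19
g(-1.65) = -9.05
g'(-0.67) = 5.34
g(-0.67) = 1.78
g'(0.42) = 1.00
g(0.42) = 4.29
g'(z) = 4.41*z^2 - 2.88*z + 1.43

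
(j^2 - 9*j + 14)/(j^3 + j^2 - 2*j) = (j^2 - 9*j + 14)/(j*(j^2 + j - 2))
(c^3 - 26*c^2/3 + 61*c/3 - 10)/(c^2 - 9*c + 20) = (c^2 - 11*c/3 + 2)/(c - 4)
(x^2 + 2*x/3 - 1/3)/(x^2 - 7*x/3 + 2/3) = (x + 1)/(x - 2)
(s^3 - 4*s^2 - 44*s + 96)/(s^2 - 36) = (s^2 - 10*s + 16)/(s - 6)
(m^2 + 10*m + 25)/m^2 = 1 + 10/m + 25/m^2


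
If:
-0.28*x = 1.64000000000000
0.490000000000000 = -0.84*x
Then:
No Solution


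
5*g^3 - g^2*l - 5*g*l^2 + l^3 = (-5*g + l)*(-g + l)*(g + l)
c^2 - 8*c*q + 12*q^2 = (c - 6*q)*(c - 2*q)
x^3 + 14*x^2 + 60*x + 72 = (x + 2)*(x + 6)^2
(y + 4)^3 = y^3 + 12*y^2 + 48*y + 64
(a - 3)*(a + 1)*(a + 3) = a^3 + a^2 - 9*a - 9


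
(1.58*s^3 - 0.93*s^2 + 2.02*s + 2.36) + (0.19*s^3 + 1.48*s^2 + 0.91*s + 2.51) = 1.77*s^3 + 0.55*s^2 + 2.93*s + 4.87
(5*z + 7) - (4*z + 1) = z + 6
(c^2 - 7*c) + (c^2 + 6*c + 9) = 2*c^2 - c + 9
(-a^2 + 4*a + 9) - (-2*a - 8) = -a^2 + 6*a + 17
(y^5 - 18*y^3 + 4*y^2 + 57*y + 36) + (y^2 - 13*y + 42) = y^5 - 18*y^3 + 5*y^2 + 44*y + 78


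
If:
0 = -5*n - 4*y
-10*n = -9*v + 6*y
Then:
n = -4*y/5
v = -2*y/9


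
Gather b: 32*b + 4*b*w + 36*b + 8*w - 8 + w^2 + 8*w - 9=b*(4*w + 68) + w^2 + 16*w - 17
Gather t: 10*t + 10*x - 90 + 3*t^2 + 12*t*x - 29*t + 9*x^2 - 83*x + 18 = 3*t^2 + t*(12*x - 19) + 9*x^2 - 73*x - 72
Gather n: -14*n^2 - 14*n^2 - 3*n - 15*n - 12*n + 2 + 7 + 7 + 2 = -28*n^2 - 30*n + 18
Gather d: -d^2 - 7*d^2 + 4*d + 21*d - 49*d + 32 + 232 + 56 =-8*d^2 - 24*d + 320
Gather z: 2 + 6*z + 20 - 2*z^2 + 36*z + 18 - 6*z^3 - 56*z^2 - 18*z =-6*z^3 - 58*z^2 + 24*z + 40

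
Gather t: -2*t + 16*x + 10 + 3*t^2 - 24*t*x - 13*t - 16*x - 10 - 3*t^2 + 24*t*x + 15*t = 0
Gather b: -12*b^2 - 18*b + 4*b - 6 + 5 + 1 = -12*b^2 - 14*b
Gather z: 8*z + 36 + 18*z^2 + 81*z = 18*z^2 + 89*z + 36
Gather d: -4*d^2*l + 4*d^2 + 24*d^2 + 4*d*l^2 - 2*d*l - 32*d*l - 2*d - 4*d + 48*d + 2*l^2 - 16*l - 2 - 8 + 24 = d^2*(28 - 4*l) + d*(4*l^2 - 34*l + 42) + 2*l^2 - 16*l + 14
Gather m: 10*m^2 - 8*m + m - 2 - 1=10*m^2 - 7*m - 3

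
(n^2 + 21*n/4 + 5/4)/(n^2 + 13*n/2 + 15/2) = (4*n + 1)/(2*(2*n + 3))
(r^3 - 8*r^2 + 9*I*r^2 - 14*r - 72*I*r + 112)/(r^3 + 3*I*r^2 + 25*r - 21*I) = (r^2 + 2*r*(-4 + I) - 16*I)/(r^2 - 4*I*r - 3)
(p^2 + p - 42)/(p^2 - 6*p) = (p + 7)/p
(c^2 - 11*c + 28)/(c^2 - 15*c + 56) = (c - 4)/(c - 8)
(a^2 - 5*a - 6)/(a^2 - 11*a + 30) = (a + 1)/(a - 5)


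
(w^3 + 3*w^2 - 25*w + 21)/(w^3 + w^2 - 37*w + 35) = (w - 3)/(w - 5)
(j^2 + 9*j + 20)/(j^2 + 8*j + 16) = (j + 5)/(j + 4)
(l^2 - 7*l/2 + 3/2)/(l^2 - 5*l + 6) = (l - 1/2)/(l - 2)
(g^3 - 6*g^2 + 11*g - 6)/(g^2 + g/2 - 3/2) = 2*(g^2 - 5*g + 6)/(2*g + 3)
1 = 1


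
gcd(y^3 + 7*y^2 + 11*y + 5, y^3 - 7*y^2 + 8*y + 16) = y + 1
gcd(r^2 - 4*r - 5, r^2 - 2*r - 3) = r + 1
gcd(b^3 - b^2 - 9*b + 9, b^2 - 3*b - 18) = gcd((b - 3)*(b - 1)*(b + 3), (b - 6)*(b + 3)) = b + 3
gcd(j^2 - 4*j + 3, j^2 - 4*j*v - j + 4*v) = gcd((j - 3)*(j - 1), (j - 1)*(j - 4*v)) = j - 1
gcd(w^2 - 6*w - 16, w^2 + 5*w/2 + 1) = w + 2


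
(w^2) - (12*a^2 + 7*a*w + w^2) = -12*a^2 - 7*a*w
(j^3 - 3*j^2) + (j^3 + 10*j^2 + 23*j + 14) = 2*j^3 + 7*j^2 + 23*j + 14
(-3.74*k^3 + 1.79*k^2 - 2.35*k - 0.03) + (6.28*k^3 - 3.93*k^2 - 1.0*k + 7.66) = 2.54*k^3 - 2.14*k^2 - 3.35*k + 7.63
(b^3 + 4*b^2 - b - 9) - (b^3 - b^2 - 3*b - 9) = 5*b^2 + 2*b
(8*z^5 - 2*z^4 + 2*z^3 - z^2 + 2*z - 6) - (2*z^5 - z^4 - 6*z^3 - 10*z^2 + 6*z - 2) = 6*z^5 - z^4 + 8*z^3 + 9*z^2 - 4*z - 4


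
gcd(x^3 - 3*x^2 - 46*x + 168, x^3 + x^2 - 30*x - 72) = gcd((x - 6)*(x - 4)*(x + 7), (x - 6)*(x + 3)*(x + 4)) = x - 6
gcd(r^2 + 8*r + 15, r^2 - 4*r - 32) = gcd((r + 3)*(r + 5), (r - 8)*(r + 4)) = 1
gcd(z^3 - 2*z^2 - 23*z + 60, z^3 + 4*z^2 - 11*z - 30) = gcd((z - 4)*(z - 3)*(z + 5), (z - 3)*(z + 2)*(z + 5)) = z^2 + 2*z - 15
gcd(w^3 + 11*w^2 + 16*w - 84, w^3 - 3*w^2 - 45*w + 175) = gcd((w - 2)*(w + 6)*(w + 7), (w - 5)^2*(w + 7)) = w + 7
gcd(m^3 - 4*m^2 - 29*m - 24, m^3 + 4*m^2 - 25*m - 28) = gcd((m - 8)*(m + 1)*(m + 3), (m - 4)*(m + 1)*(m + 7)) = m + 1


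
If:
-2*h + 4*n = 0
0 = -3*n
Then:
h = 0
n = 0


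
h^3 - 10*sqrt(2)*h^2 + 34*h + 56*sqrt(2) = (h - 7*sqrt(2))*(h - 4*sqrt(2))*(h + sqrt(2))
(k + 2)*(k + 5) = k^2 + 7*k + 10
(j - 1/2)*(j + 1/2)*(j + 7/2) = j^3 + 7*j^2/2 - j/4 - 7/8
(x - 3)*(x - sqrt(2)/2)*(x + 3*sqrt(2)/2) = x^3 - 3*x^2 + sqrt(2)*x^2 - 3*sqrt(2)*x - 3*x/2 + 9/2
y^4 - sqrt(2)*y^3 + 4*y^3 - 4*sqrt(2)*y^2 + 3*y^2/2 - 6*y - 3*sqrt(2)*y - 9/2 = (y + 1)*(y + 3)*(y - 3*sqrt(2)/2)*(y + sqrt(2)/2)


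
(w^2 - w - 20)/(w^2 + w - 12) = (w - 5)/(w - 3)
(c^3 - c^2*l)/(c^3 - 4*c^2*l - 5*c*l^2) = c*(-c + l)/(-c^2 + 4*c*l + 5*l^2)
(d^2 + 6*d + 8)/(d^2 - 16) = (d + 2)/(d - 4)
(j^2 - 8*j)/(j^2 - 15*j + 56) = j/(j - 7)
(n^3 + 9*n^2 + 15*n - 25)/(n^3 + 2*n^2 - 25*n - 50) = (n^2 + 4*n - 5)/(n^2 - 3*n - 10)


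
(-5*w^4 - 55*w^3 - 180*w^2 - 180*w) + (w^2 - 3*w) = -5*w^4 - 55*w^3 - 179*w^2 - 183*w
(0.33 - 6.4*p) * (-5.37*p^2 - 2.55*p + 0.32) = 34.368*p^3 + 14.5479*p^2 - 2.8895*p + 0.1056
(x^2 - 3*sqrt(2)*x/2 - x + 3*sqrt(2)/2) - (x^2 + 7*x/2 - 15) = -9*x/2 - 3*sqrt(2)*x/2 + 3*sqrt(2)/2 + 15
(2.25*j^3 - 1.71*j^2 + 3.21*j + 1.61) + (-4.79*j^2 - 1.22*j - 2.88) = 2.25*j^3 - 6.5*j^2 + 1.99*j - 1.27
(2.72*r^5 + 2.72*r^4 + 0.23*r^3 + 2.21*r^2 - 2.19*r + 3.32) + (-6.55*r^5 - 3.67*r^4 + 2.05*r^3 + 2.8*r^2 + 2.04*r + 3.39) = -3.83*r^5 - 0.95*r^4 + 2.28*r^3 + 5.01*r^2 - 0.15*r + 6.71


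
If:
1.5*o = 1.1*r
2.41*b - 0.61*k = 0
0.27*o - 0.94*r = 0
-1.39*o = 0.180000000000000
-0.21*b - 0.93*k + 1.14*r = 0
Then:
No Solution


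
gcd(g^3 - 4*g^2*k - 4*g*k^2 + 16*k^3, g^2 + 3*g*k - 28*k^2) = g - 4*k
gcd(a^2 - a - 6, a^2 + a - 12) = a - 3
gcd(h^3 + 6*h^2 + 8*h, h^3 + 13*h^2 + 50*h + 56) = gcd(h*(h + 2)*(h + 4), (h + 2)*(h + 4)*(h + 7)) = h^2 + 6*h + 8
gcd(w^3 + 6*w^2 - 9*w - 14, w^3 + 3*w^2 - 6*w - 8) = w^2 - w - 2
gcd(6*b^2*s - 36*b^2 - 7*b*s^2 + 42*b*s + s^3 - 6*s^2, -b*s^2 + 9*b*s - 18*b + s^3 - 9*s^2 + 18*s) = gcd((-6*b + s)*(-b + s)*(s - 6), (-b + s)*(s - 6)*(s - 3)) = -b*s + 6*b + s^2 - 6*s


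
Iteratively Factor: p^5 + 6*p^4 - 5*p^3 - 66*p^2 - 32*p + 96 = (p - 3)*(p^4 + 9*p^3 + 22*p^2 - 32) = (p - 3)*(p + 4)*(p^3 + 5*p^2 + 2*p - 8) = (p - 3)*(p + 4)^2*(p^2 + p - 2) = (p - 3)*(p - 1)*(p + 4)^2*(p + 2)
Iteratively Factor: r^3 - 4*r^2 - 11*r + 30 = (r - 2)*(r^2 - 2*r - 15) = (r - 2)*(r + 3)*(r - 5)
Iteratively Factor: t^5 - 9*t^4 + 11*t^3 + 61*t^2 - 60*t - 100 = (t - 5)*(t^4 - 4*t^3 - 9*t^2 + 16*t + 20) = (t - 5)*(t - 2)*(t^3 - 2*t^2 - 13*t - 10) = (t - 5)*(t - 2)*(t + 2)*(t^2 - 4*t - 5) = (t - 5)*(t - 2)*(t + 1)*(t + 2)*(t - 5)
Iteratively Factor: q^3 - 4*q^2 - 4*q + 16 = (q + 2)*(q^2 - 6*q + 8) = (q - 4)*(q + 2)*(q - 2)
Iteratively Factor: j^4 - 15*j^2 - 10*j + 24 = (j - 4)*(j^3 + 4*j^2 + j - 6) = (j - 4)*(j + 2)*(j^2 + 2*j - 3) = (j - 4)*(j + 2)*(j + 3)*(j - 1)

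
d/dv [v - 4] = 1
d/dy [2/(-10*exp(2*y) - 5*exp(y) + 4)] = (40*exp(y) + 10)*exp(y)/(10*exp(2*y) + 5*exp(y) - 4)^2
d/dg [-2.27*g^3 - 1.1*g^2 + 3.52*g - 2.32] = -6.81*g^2 - 2.2*g + 3.52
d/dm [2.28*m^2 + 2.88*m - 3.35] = 4.56*m + 2.88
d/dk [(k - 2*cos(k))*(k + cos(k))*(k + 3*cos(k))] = -2*k^2*sin(k) + 3*k^2 + 5*k*sin(2*k) + 4*k*cos(k) + 18*sin(k)*cos(k)^2 - 5*cos(k)^2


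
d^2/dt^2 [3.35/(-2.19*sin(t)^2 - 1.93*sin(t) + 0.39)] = (64.26774*sin(t)^4 + 42.478335*sin(t)^3 - 72.478255*sin(t)^2 - 82.435125*sin(t) - 30.6793)/(2.19*sin(t)^2 + 1.93*sin(t) - 0.39)^3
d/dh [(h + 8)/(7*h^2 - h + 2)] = (7*h^2 - h - (h + 8)*(14*h - 1) + 2)/(7*h^2 - h + 2)^2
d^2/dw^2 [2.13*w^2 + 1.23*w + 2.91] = 4.26000000000000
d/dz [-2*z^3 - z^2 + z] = -6*z^2 - 2*z + 1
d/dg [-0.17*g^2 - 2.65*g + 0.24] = -0.34*g - 2.65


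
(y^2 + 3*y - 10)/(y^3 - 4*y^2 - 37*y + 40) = (y - 2)/(y^2 - 9*y + 8)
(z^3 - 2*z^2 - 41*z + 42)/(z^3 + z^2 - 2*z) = (z^2 - z - 42)/(z*(z + 2))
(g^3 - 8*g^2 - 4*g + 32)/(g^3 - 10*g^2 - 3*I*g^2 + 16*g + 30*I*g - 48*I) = (g + 2)/(g - 3*I)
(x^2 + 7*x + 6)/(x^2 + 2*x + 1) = (x + 6)/(x + 1)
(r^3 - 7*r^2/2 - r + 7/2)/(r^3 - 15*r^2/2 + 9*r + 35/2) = (r - 1)/(r - 5)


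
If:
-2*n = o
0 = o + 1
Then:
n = 1/2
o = -1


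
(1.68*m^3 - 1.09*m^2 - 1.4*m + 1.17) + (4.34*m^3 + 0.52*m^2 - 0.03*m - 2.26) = 6.02*m^3 - 0.57*m^2 - 1.43*m - 1.09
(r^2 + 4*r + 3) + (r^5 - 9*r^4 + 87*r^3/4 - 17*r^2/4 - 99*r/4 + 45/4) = r^5 - 9*r^4 + 87*r^3/4 - 13*r^2/4 - 83*r/4 + 57/4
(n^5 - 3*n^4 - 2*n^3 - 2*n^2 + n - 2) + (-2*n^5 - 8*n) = -n^5 - 3*n^4 - 2*n^3 - 2*n^2 - 7*n - 2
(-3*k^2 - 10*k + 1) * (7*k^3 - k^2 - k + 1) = -21*k^5 - 67*k^4 + 20*k^3 + 6*k^2 - 11*k + 1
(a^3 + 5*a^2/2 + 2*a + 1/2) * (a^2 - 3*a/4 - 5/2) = a^5 + 7*a^4/4 - 19*a^3/8 - 29*a^2/4 - 43*a/8 - 5/4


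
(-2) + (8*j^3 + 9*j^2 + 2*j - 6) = 8*j^3 + 9*j^2 + 2*j - 8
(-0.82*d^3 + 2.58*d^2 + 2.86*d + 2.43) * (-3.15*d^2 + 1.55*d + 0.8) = 2.583*d^5 - 9.398*d^4 - 5.666*d^3 - 1.1575*d^2 + 6.0545*d + 1.944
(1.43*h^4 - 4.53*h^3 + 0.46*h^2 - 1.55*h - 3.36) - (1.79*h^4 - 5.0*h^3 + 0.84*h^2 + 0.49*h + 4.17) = -0.36*h^4 + 0.47*h^3 - 0.38*h^2 - 2.04*h - 7.53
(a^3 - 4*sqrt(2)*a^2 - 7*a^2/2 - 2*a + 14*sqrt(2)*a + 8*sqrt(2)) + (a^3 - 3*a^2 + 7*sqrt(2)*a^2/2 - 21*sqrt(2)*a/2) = 2*a^3 - 13*a^2/2 - sqrt(2)*a^2/2 - 2*a + 7*sqrt(2)*a/2 + 8*sqrt(2)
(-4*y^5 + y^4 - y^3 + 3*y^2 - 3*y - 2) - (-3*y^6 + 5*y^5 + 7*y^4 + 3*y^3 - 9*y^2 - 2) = 3*y^6 - 9*y^5 - 6*y^4 - 4*y^3 + 12*y^2 - 3*y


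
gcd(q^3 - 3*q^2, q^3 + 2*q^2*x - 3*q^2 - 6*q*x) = q^2 - 3*q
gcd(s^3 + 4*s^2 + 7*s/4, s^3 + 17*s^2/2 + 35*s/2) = s^2 + 7*s/2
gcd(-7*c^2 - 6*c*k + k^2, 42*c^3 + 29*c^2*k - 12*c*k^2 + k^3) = 7*c^2 + 6*c*k - k^2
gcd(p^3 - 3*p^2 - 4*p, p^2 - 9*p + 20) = p - 4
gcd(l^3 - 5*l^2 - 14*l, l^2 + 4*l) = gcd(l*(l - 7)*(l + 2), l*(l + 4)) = l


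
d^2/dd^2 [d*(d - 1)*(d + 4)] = 6*d + 6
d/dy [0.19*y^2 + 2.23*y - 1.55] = 0.38*y + 2.23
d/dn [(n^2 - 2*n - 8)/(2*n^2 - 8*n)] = -1/n^2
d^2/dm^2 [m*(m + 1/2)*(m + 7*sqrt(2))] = 6*m + 1 + 14*sqrt(2)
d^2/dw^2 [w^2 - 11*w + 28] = 2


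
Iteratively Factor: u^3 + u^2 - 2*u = (u)*(u^2 + u - 2) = u*(u - 1)*(u + 2)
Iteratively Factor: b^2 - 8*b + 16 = (b - 4)*(b - 4)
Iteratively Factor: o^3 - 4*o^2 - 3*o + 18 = (o + 2)*(o^2 - 6*o + 9) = (o - 3)*(o + 2)*(o - 3)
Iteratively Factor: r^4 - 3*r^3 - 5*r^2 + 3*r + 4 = (r - 1)*(r^3 - 2*r^2 - 7*r - 4) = (r - 1)*(r + 1)*(r^2 - 3*r - 4) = (r - 1)*(r + 1)^2*(r - 4)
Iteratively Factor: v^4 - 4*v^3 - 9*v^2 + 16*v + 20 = (v + 2)*(v^3 - 6*v^2 + 3*v + 10) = (v - 5)*(v + 2)*(v^2 - v - 2) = (v - 5)*(v + 1)*(v + 2)*(v - 2)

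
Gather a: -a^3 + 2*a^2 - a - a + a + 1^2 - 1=-a^3 + 2*a^2 - a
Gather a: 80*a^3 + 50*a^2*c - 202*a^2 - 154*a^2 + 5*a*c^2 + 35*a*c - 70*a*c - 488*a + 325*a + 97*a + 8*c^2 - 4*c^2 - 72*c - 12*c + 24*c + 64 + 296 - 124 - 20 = 80*a^3 + a^2*(50*c - 356) + a*(5*c^2 - 35*c - 66) + 4*c^2 - 60*c + 216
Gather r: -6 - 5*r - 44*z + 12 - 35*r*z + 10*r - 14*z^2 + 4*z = r*(5 - 35*z) - 14*z^2 - 40*z + 6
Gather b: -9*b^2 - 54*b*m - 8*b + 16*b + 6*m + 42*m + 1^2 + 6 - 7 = -9*b^2 + b*(8 - 54*m) + 48*m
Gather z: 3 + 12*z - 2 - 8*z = 4*z + 1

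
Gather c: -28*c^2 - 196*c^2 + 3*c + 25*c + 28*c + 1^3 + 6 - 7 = -224*c^2 + 56*c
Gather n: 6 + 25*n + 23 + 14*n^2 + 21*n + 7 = 14*n^2 + 46*n + 36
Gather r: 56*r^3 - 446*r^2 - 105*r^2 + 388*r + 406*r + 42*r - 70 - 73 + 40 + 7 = 56*r^3 - 551*r^2 + 836*r - 96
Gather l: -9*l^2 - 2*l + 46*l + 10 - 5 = -9*l^2 + 44*l + 5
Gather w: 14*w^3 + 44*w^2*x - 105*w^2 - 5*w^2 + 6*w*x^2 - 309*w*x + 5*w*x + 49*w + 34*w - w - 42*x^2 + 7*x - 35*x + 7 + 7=14*w^3 + w^2*(44*x - 110) + w*(6*x^2 - 304*x + 82) - 42*x^2 - 28*x + 14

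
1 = 1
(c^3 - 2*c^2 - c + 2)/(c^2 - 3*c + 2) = c + 1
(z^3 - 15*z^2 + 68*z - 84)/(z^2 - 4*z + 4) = (z^2 - 13*z + 42)/(z - 2)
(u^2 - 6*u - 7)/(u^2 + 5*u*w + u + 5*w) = (u - 7)/(u + 5*w)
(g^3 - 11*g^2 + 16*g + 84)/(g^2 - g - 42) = (g^2 - 4*g - 12)/(g + 6)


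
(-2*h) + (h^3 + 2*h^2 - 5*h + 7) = h^3 + 2*h^2 - 7*h + 7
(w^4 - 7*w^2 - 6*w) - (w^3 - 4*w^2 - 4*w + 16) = w^4 - w^3 - 3*w^2 - 2*w - 16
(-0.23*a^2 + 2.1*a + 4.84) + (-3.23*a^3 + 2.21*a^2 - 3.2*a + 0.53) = -3.23*a^3 + 1.98*a^2 - 1.1*a + 5.37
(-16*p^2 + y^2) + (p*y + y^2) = -16*p^2 + p*y + 2*y^2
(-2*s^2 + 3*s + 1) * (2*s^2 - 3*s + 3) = -4*s^4 + 12*s^3 - 13*s^2 + 6*s + 3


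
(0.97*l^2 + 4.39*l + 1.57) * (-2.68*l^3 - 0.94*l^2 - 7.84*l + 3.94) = -2.5996*l^5 - 12.677*l^4 - 15.939*l^3 - 32.0716*l^2 + 4.9878*l + 6.1858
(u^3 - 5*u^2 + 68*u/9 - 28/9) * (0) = 0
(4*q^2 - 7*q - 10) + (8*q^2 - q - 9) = 12*q^2 - 8*q - 19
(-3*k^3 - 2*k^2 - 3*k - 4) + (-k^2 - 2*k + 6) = -3*k^3 - 3*k^2 - 5*k + 2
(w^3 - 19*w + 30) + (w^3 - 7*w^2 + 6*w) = 2*w^3 - 7*w^2 - 13*w + 30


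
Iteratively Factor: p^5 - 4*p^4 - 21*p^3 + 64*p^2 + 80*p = (p - 4)*(p^4 - 21*p^2 - 20*p) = p*(p - 4)*(p^3 - 21*p - 20) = p*(p - 4)*(p + 1)*(p^2 - p - 20) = p*(p - 4)*(p + 1)*(p + 4)*(p - 5)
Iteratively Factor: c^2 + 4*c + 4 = (c + 2)*(c + 2)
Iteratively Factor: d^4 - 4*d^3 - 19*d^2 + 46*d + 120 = (d - 4)*(d^3 - 19*d - 30) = (d - 5)*(d - 4)*(d^2 + 5*d + 6) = (d - 5)*(d - 4)*(d + 2)*(d + 3)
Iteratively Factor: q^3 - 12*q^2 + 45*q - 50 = (q - 5)*(q^2 - 7*q + 10) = (q - 5)^2*(q - 2)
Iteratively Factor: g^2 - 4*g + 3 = (g - 1)*(g - 3)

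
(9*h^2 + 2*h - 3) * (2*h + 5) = 18*h^3 + 49*h^2 + 4*h - 15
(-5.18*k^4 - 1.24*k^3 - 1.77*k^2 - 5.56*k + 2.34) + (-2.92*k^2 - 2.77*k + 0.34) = -5.18*k^4 - 1.24*k^3 - 4.69*k^2 - 8.33*k + 2.68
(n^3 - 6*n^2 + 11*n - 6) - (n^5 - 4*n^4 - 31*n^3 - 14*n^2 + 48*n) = -n^5 + 4*n^4 + 32*n^3 + 8*n^2 - 37*n - 6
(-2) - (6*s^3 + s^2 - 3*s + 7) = -6*s^3 - s^2 + 3*s - 9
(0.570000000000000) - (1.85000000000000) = -1.28000000000000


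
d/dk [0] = 0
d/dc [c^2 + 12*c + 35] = 2*c + 12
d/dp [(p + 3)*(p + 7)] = 2*p + 10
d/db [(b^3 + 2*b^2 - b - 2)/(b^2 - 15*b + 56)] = (b^4 - 30*b^3 + 139*b^2 + 228*b - 86)/(b^4 - 30*b^3 + 337*b^2 - 1680*b + 3136)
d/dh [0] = 0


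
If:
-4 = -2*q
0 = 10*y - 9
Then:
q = 2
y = 9/10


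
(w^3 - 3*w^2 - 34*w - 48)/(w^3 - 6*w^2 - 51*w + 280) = (w^2 + 5*w + 6)/(w^2 + 2*w - 35)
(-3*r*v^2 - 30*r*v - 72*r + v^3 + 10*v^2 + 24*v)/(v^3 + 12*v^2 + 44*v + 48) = (-3*r + v)/(v + 2)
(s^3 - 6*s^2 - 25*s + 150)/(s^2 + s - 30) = (s^2 - s - 30)/(s + 6)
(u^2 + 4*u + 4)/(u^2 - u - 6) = (u + 2)/(u - 3)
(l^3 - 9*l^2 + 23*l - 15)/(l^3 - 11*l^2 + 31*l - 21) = (l - 5)/(l - 7)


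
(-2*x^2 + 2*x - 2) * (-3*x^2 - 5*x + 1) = 6*x^4 + 4*x^3 - 6*x^2 + 12*x - 2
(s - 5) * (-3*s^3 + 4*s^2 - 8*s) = -3*s^4 + 19*s^3 - 28*s^2 + 40*s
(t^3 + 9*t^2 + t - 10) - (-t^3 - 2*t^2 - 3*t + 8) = 2*t^3 + 11*t^2 + 4*t - 18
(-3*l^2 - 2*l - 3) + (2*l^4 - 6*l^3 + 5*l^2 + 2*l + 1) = 2*l^4 - 6*l^3 + 2*l^2 - 2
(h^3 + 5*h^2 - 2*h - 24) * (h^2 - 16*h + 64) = h^5 - 11*h^4 - 18*h^3 + 328*h^2 + 256*h - 1536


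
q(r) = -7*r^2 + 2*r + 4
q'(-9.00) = 128.00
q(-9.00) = -581.00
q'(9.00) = -124.00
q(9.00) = -545.00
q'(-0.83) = 13.62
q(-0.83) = -2.48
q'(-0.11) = 3.54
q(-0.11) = 3.70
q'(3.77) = -50.78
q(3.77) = -87.95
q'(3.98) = -53.72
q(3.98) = -98.92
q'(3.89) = -52.46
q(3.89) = -94.14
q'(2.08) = -27.12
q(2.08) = -22.12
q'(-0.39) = 7.46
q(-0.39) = 2.16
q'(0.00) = 2.00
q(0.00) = 4.00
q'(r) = 2 - 14*r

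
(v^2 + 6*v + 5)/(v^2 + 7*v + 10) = (v + 1)/(v + 2)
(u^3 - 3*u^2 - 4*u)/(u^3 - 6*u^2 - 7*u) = (u - 4)/(u - 7)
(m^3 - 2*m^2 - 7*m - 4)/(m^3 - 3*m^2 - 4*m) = (m + 1)/m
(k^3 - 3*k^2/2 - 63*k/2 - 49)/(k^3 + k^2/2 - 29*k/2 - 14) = (k^2 - 5*k - 14)/(k^2 - 3*k - 4)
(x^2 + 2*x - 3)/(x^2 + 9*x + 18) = (x - 1)/(x + 6)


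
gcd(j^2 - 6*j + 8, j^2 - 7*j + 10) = j - 2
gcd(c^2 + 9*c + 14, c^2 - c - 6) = c + 2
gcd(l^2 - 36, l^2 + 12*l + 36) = l + 6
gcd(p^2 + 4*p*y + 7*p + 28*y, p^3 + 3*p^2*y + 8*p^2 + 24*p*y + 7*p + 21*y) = p + 7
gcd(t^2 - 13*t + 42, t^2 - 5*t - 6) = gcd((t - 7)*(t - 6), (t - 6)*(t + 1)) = t - 6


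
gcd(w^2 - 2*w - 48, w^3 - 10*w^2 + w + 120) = w - 8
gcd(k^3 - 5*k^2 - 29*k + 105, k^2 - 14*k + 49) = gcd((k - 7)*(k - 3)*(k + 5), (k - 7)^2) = k - 7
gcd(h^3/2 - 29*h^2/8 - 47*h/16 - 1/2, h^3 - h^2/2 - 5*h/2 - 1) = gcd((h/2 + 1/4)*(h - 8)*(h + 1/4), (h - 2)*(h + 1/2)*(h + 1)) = h + 1/2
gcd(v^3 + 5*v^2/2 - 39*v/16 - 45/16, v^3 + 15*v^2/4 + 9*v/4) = v^2 + 15*v/4 + 9/4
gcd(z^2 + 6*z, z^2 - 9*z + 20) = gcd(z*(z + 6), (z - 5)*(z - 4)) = 1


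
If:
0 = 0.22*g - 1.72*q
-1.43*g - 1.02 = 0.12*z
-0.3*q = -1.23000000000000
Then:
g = 32.05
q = 4.10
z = -390.48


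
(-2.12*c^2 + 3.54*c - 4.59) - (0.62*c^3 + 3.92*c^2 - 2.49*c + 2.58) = -0.62*c^3 - 6.04*c^2 + 6.03*c - 7.17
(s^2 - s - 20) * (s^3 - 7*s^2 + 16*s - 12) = s^5 - 8*s^4 + 3*s^3 + 112*s^2 - 308*s + 240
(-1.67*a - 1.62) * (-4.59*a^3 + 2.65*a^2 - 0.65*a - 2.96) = 7.6653*a^4 + 3.0103*a^3 - 3.2075*a^2 + 5.9962*a + 4.7952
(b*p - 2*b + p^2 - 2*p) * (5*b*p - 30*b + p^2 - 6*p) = 5*b^2*p^2 - 40*b^2*p + 60*b^2 + 6*b*p^3 - 48*b*p^2 + 72*b*p + p^4 - 8*p^3 + 12*p^2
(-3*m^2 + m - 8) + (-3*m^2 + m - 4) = -6*m^2 + 2*m - 12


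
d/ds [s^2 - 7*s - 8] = 2*s - 7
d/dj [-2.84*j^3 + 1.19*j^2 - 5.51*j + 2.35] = -8.52*j^2 + 2.38*j - 5.51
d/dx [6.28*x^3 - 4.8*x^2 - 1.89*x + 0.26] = 18.84*x^2 - 9.6*x - 1.89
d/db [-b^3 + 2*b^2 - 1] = b*(4 - 3*b)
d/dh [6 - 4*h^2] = -8*h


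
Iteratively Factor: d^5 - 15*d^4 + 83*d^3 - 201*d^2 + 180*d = (d - 5)*(d^4 - 10*d^3 + 33*d^2 - 36*d) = (d - 5)*(d - 3)*(d^3 - 7*d^2 + 12*d) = (d - 5)*(d - 3)^2*(d^2 - 4*d) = d*(d - 5)*(d - 3)^2*(d - 4)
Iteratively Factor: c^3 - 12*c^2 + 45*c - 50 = (c - 2)*(c^2 - 10*c + 25) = (c - 5)*(c - 2)*(c - 5)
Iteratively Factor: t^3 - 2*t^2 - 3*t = (t + 1)*(t^2 - 3*t) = (t - 3)*(t + 1)*(t)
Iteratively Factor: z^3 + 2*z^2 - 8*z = (z)*(z^2 + 2*z - 8) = z*(z - 2)*(z + 4)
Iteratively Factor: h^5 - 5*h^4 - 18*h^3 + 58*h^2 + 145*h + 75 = (h + 3)*(h^4 - 8*h^3 + 6*h^2 + 40*h + 25) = (h + 1)*(h + 3)*(h^3 - 9*h^2 + 15*h + 25) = (h - 5)*(h + 1)*(h + 3)*(h^2 - 4*h - 5) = (h - 5)^2*(h + 1)*(h + 3)*(h + 1)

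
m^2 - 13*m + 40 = (m - 8)*(m - 5)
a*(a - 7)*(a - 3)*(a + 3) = a^4 - 7*a^3 - 9*a^2 + 63*a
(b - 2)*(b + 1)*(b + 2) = b^3 + b^2 - 4*b - 4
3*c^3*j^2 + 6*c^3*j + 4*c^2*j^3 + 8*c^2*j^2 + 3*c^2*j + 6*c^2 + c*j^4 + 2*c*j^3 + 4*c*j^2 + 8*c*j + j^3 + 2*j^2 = (c + j)*(3*c + j)*(j + 2)*(c*j + 1)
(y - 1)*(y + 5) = y^2 + 4*y - 5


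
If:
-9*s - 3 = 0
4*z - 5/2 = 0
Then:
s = -1/3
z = 5/8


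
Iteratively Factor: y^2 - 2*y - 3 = (y - 3)*(y + 1)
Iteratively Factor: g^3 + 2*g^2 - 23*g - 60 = (g + 3)*(g^2 - g - 20) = (g + 3)*(g + 4)*(g - 5)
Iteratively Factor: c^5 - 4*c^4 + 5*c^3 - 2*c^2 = (c)*(c^4 - 4*c^3 + 5*c^2 - 2*c) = c*(c - 2)*(c^3 - 2*c^2 + c) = c*(c - 2)*(c - 1)*(c^2 - c) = c*(c - 2)*(c - 1)^2*(c)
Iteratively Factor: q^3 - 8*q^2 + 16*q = (q)*(q^2 - 8*q + 16) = q*(q - 4)*(q - 4)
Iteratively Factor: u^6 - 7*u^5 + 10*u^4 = (u)*(u^5 - 7*u^4 + 10*u^3) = u^2*(u^4 - 7*u^3 + 10*u^2) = u^3*(u^3 - 7*u^2 + 10*u) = u^3*(u - 5)*(u^2 - 2*u) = u^3*(u - 5)*(u - 2)*(u)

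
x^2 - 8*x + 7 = (x - 7)*(x - 1)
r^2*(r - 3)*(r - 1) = r^4 - 4*r^3 + 3*r^2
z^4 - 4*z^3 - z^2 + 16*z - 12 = (z - 3)*(z - 2)*(z - 1)*(z + 2)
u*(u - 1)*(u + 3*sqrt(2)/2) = u^3 - u^2 + 3*sqrt(2)*u^2/2 - 3*sqrt(2)*u/2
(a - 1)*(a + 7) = a^2 + 6*a - 7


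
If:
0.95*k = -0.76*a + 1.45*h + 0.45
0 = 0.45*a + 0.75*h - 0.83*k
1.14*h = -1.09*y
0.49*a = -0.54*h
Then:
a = 0.25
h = -0.23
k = -0.07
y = 0.24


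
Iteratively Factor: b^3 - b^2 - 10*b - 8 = (b + 2)*(b^2 - 3*b - 4) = (b - 4)*(b + 2)*(b + 1)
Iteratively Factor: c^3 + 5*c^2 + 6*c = (c + 2)*(c^2 + 3*c) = c*(c + 2)*(c + 3)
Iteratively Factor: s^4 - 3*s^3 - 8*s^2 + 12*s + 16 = (s + 2)*(s^3 - 5*s^2 + 2*s + 8) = (s + 1)*(s + 2)*(s^2 - 6*s + 8) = (s - 2)*(s + 1)*(s + 2)*(s - 4)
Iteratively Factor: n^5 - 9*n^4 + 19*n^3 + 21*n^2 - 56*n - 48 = (n - 4)*(n^4 - 5*n^3 - n^2 + 17*n + 12) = (n - 4)*(n + 1)*(n^3 - 6*n^2 + 5*n + 12) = (n - 4)*(n + 1)^2*(n^2 - 7*n + 12) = (n - 4)*(n - 3)*(n + 1)^2*(n - 4)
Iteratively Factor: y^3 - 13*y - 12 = (y + 3)*(y^2 - 3*y - 4) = (y - 4)*(y + 3)*(y + 1)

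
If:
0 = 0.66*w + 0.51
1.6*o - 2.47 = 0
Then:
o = 1.54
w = -0.77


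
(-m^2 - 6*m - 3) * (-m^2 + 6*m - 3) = m^4 - 30*m^2 + 9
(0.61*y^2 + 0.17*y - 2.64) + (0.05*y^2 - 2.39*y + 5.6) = 0.66*y^2 - 2.22*y + 2.96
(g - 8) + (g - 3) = 2*g - 11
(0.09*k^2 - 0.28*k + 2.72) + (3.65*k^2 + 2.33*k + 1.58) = 3.74*k^2 + 2.05*k + 4.3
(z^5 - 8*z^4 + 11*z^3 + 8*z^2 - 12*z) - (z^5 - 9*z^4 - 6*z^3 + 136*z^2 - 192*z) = z^4 + 17*z^3 - 128*z^2 + 180*z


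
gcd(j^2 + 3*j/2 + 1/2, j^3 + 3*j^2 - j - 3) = j + 1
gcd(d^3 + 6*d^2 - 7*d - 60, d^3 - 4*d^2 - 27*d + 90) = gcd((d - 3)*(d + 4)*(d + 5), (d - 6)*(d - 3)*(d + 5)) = d^2 + 2*d - 15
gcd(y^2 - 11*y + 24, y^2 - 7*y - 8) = y - 8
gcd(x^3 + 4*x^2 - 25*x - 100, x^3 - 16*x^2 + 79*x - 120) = x - 5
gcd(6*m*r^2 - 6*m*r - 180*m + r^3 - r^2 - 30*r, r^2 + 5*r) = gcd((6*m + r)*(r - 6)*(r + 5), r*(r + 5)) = r + 5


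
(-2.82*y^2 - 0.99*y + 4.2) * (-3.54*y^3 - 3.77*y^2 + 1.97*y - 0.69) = 9.9828*y^5 + 14.136*y^4 - 16.6911*y^3 - 15.8385*y^2 + 8.9571*y - 2.898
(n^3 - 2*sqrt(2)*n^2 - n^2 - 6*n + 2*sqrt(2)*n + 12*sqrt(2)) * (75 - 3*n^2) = -3*n^5 + 3*n^4 + 6*sqrt(2)*n^4 - 6*sqrt(2)*n^3 + 93*n^3 - 186*sqrt(2)*n^2 - 75*n^2 - 450*n + 150*sqrt(2)*n + 900*sqrt(2)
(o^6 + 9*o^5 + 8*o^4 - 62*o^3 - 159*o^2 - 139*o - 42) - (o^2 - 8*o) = o^6 + 9*o^5 + 8*o^4 - 62*o^3 - 160*o^2 - 131*o - 42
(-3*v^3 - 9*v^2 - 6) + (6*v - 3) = -3*v^3 - 9*v^2 + 6*v - 9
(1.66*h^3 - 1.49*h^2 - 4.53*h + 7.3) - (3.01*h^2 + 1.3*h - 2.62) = 1.66*h^3 - 4.5*h^2 - 5.83*h + 9.92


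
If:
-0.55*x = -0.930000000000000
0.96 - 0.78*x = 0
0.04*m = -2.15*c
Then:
No Solution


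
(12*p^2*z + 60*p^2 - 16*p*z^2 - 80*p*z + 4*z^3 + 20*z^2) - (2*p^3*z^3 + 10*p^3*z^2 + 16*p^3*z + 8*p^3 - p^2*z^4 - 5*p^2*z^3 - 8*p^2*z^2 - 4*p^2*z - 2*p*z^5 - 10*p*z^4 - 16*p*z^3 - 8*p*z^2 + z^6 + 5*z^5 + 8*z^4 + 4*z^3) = -2*p^3*z^3 - 10*p^3*z^2 - 16*p^3*z - 8*p^3 + p^2*z^4 + 5*p^2*z^3 + 8*p^2*z^2 + 16*p^2*z + 60*p^2 + 2*p*z^5 + 10*p*z^4 + 16*p*z^3 - 8*p*z^2 - 80*p*z - z^6 - 5*z^5 - 8*z^4 + 20*z^2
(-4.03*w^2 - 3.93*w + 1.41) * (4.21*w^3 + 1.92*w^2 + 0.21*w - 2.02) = -16.9663*w^5 - 24.2829*w^4 - 2.4558*w^3 + 10.0225*w^2 + 8.2347*w - 2.8482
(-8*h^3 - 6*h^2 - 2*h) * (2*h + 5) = -16*h^4 - 52*h^3 - 34*h^2 - 10*h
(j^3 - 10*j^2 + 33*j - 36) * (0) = 0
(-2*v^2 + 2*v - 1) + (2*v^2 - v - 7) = v - 8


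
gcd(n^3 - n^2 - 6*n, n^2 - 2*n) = n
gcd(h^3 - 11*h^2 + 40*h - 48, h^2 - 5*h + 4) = h - 4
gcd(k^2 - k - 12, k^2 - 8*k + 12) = 1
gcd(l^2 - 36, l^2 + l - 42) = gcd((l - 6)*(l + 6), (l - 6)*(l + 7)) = l - 6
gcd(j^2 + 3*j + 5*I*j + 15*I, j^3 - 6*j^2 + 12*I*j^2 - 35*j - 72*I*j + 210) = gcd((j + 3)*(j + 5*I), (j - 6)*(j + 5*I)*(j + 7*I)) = j + 5*I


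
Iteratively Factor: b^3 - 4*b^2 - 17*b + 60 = (b - 3)*(b^2 - b - 20) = (b - 3)*(b + 4)*(b - 5)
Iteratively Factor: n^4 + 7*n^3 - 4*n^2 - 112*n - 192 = (n + 4)*(n^3 + 3*n^2 - 16*n - 48) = (n + 4)^2*(n^2 - n - 12) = (n + 3)*(n + 4)^2*(n - 4)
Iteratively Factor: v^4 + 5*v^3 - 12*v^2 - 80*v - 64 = (v + 4)*(v^3 + v^2 - 16*v - 16) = (v + 4)^2*(v^2 - 3*v - 4) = (v - 4)*(v + 4)^2*(v + 1)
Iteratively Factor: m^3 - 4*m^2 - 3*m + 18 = (m - 3)*(m^2 - m - 6) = (m - 3)*(m + 2)*(m - 3)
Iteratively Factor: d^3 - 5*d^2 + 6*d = (d - 2)*(d^2 - 3*d) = (d - 3)*(d - 2)*(d)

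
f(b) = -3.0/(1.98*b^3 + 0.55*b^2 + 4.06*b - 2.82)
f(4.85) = -0.01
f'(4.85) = 0.01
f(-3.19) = 0.04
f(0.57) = -75.80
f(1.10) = -0.61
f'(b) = -3.0*(-5.94*b^2 - 1.1*b - 4.06)/(1.98*b^3 + 0.55*b^2 + 4.06*b - 2.82)^2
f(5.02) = -0.01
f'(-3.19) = 0.03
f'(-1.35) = 0.27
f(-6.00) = 0.01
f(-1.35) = 0.25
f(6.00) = -0.01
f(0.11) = 1.27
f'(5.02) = 0.01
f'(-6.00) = 0.00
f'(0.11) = 2.28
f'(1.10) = 1.53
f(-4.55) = 0.02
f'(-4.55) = 0.01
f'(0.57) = 12673.23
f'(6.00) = 0.00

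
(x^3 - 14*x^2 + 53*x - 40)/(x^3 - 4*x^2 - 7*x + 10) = (x - 8)/(x + 2)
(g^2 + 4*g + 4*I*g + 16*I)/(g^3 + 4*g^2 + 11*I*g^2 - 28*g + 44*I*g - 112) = 1/(g + 7*I)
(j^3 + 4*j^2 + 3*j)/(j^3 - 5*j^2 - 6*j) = (j + 3)/(j - 6)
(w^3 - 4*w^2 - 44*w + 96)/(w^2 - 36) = (w^2 - 10*w + 16)/(w - 6)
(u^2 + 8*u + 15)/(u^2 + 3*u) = (u + 5)/u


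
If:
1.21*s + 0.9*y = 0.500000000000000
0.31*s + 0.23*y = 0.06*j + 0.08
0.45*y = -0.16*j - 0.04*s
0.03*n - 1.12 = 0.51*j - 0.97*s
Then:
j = 0.80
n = 29.34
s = 0.67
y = -0.35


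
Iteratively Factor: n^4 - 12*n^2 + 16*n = (n + 4)*(n^3 - 4*n^2 + 4*n) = (n - 2)*(n + 4)*(n^2 - 2*n) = n*(n - 2)*(n + 4)*(n - 2)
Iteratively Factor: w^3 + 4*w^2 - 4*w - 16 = (w - 2)*(w^2 + 6*w + 8) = (w - 2)*(w + 4)*(w + 2)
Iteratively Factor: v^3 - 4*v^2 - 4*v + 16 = (v - 4)*(v^2 - 4) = (v - 4)*(v + 2)*(v - 2)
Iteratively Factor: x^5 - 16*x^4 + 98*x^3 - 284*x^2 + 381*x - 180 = (x - 3)*(x^4 - 13*x^3 + 59*x^2 - 107*x + 60) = (x - 4)*(x - 3)*(x^3 - 9*x^2 + 23*x - 15) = (x - 4)*(x - 3)^2*(x^2 - 6*x + 5) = (x - 5)*(x - 4)*(x - 3)^2*(x - 1)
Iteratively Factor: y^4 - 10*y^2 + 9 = (y - 3)*(y^3 + 3*y^2 - y - 3) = (y - 3)*(y - 1)*(y^2 + 4*y + 3) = (y - 3)*(y - 1)*(y + 3)*(y + 1)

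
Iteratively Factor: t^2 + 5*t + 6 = (t + 2)*(t + 3)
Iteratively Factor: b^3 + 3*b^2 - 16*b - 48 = (b + 4)*(b^2 - b - 12) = (b - 4)*(b + 4)*(b + 3)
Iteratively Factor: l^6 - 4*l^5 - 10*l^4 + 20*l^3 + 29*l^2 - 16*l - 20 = (l + 1)*(l^5 - 5*l^4 - 5*l^3 + 25*l^2 + 4*l - 20) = (l - 5)*(l + 1)*(l^4 - 5*l^2 + 4) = (l - 5)*(l + 1)*(l + 2)*(l^3 - 2*l^2 - l + 2) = (l - 5)*(l + 1)^2*(l + 2)*(l^2 - 3*l + 2) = (l - 5)*(l - 2)*(l + 1)^2*(l + 2)*(l - 1)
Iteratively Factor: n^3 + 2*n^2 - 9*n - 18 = (n + 2)*(n^2 - 9) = (n - 3)*(n + 2)*(n + 3)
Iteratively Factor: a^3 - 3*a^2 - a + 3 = (a - 3)*(a^2 - 1) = (a - 3)*(a - 1)*(a + 1)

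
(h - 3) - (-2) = h - 1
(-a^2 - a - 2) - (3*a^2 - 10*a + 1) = -4*a^2 + 9*a - 3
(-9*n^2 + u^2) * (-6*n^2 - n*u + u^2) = 54*n^4 + 9*n^3*u - 15*n^2*u^2 - n*u^3 + u^4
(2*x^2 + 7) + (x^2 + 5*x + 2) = 3*x^2 + 5*x + 9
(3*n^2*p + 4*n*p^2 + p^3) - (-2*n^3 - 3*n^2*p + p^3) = 2*n^3 + 6*n^2*p + 4*n*p^2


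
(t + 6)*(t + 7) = t^2 + 13*t + 42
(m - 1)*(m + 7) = m^2 + 6*m - 7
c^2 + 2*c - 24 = (c - 4)*(c + 6)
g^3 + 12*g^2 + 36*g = g*(g + 6)^2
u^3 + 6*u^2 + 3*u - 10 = (u - 1)*(u + 2)*(u + 5)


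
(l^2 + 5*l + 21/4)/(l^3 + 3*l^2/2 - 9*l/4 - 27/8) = 2*(2*l + 7)/(4*l^2 - 9)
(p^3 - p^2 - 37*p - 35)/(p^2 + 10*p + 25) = (p^2 - 6*p - 7)/(p + 5)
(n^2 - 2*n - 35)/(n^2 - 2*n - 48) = (-n^2 + 2*n + 35)/(-n^2 + 2*n + 48)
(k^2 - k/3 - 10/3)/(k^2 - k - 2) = (k + 5/3)/(k + 1)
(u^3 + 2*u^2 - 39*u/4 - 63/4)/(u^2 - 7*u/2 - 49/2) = (2*u^2 - 3*u - 9)/(2*(u - 7))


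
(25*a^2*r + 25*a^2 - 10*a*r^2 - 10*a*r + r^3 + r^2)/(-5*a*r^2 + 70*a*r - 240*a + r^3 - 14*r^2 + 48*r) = (-5*a*r - 5*a + r^2 + r)/(r^2 - 14*r + 48)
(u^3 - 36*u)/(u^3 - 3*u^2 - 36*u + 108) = u/(u - 3)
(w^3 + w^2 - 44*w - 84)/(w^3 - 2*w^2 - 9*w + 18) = (w^3 + w^2 - 44*w - 84)/(w^3 - 2*w^2 - 9*w + 18)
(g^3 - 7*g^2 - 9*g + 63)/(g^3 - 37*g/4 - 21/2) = 4*(-g^3 + 7*g^2 + 9*g - 63)/(-4*g^3 + 37*g + 42)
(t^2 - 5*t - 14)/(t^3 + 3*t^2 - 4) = (t - 7)/(t^2 + t - 2)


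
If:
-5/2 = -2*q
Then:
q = 5/4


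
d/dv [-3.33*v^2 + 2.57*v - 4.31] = 2.57 - 6.66*v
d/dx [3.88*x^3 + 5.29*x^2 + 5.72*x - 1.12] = 11.64*x^2 + 10.58*x + 5.72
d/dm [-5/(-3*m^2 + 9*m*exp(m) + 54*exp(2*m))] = 5*(3*m*exp(m) - 2*m + 36*exp(2*m) + 3*exp(m))/(3*(-m^2 + 3*m*exp(m) + 18*exp(2*m))^2)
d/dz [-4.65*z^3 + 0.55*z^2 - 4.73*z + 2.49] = -13.95*z^2 + 1.1*z - 4.73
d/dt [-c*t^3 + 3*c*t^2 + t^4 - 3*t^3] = t*(-3*c*t + 6*c + 4*t^2 - 9*t)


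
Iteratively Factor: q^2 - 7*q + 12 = (q - 3)*(q - 4)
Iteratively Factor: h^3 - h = (h + 1)*(h^2 - h) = (h - 1)*(h + 1)*(h)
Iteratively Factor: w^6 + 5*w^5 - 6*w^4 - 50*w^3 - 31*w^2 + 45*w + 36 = (w + 1)*(w^5 + 4*w^4 - 10*w^3 - 40*w^2 + 9*w + 36) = (w + 1)*(w + 3)*(w^4 + w^3 - 13*w^2 - w + 12) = (w + 1)^2*(w + 3)*(w^3 - 13*w + 12) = (w - 1)*(w + 1)^2*(w + 3)*(w^2 + w - 12) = (w - 1)*(w + 1)^2*(w + 3)*(w + 4)*(w - 3)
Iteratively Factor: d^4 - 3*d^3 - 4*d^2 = (d)*(d^3 - 3*d^2 - 4*d) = d*(d - 4)*(d^2 + d) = d^2*(d - 4)*(d + 1)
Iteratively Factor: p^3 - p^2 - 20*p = (p + 4)*(p^2 - 5*p) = (p - 5)*(p + 4)*(p)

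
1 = 1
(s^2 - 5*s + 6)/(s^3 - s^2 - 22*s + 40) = (s - 3)/(s^2 + s - 20)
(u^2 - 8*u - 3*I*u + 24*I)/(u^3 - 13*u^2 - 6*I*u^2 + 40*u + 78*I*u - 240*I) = (u - 3*I)/(u^2 - u*(5 + 6*I) + 30*I)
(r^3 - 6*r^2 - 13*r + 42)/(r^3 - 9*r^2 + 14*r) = (r + 3)/r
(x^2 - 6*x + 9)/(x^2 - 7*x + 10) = (x^2 - 6*x + 9)/(x^2 - 7*x + 10)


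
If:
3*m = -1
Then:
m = -1/3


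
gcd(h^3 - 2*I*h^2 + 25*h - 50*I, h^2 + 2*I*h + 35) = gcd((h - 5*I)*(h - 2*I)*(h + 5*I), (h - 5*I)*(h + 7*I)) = h - 5*I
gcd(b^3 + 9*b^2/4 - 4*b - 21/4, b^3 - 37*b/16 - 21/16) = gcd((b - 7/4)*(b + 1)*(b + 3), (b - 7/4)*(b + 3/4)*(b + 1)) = b^2 - 3*b/4 - 7/4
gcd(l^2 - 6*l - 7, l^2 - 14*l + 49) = l - 7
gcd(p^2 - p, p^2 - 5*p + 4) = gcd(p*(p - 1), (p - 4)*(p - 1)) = p - 1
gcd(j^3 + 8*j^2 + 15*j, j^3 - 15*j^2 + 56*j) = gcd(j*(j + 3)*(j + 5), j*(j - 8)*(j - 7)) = j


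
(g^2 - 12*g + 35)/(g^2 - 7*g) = (g - 5)/g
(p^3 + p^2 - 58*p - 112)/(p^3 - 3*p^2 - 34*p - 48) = (p + 7)/(p + 3)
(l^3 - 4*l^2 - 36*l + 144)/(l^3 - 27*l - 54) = (l^2 + 2*l - 24)/(l^2 + 6*l + 9)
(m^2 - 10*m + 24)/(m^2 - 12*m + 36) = (m - 4)/(m - 6)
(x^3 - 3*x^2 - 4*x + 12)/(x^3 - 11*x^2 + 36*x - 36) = (x + 2)/(x - 6)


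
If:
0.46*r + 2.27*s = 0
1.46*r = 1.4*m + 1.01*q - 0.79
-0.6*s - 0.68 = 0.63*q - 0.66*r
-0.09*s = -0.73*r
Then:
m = 1.34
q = -1.08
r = 0.00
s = 0.00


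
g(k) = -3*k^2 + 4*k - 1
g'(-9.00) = 58.00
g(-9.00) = -280.00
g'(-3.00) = 22.00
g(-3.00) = -40.00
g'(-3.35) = 24.10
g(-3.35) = -48.07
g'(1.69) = -6.14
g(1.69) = -2.81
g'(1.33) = -3.98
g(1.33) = -0.99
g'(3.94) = -19.64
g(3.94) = -31.81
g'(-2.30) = 17.80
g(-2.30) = -26.07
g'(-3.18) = 23.08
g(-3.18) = -44.06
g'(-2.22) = 17.32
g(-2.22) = -24.67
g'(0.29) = 2.26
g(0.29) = -0.09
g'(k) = 4 - 6*k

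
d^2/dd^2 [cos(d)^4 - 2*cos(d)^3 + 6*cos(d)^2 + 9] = -16*sin(d)^4 + 44*sin(d)^2 + 3*cos(d)/2 + 9*cos(3*d)/2 - 16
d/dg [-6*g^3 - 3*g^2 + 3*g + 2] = -18*g^2 - 6*g + 3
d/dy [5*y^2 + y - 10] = 10*y + 1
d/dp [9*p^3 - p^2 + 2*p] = 27*p^2 - 2*p + 2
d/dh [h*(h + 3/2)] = 2*h + 3/2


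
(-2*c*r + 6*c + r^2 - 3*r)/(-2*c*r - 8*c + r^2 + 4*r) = (r - 3)/(r + 4)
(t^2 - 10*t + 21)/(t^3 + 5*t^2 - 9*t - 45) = (t - 7)/(t^2 + 8*t + 15)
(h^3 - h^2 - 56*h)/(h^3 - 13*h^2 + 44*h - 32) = h*(h + 7)/(h^2 - 5*h + 4)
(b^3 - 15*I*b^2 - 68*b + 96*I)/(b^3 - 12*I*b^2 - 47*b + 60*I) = (b - 8*I)/(b - 5*I)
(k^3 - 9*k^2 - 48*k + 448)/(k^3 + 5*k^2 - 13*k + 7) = (k^2 - 16*k + 64)/(k^2 - 2*k + 1)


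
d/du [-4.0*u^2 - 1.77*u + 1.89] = -8.0*u - 1.77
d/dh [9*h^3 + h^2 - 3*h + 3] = 27*h^2 + 2*h - 3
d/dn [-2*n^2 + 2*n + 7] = 2 - 4*n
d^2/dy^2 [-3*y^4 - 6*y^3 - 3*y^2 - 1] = -36*y^2 - 36*y - 6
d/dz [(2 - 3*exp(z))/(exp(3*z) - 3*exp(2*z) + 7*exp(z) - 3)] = (6*exp(3*z) - 15*exp(2*z) + 12*exp(z) - 5)*exp(z)/(exp(6*z) - 6*exp(5*z) + 23*exp(4*z) - 48*exp(3*z) + 67*exp(2*z) - 42*exp(z) + 9)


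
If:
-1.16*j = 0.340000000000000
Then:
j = -0.29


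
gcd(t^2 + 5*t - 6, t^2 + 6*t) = t + 6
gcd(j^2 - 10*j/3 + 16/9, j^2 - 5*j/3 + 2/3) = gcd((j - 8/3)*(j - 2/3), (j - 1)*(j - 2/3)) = j - 2/3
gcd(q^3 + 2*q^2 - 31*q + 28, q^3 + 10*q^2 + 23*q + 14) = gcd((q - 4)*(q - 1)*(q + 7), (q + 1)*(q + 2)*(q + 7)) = q + 7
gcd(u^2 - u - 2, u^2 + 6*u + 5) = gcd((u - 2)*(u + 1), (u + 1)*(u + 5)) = u + 1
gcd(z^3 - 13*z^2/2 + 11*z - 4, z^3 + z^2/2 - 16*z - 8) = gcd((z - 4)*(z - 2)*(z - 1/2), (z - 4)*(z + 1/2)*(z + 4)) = z - 4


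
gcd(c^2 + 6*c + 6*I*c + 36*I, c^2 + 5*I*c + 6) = c + 6*I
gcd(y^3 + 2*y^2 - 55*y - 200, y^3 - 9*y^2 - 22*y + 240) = y^2 - 3*y - 40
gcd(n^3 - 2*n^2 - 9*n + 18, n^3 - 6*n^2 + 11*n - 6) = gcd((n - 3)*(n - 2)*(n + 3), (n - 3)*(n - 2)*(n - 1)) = n^2 - 5*n + 6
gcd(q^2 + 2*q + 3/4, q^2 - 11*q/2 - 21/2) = q + 3/2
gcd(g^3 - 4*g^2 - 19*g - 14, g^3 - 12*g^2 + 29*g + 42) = g^2 - 6*g - 7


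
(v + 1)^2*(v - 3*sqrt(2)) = v^3 - 3*sqrt(2)*v^2 + 2*v^2 - 6*sqrt(2)*v + v - 3*sqrt(2)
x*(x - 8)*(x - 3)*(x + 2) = x^4 - 9*x^3 + 2*x^2 + 48*x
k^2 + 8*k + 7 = (k + 1)*(k + 7)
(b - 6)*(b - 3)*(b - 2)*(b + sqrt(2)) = b^4 - 11*b^3 + sqrt(2)*b^3 - 11*sqrt(2)*b^2 + 36*b^2 - 36*b + 36*sqrt(2)*b - 36*sqrt(2)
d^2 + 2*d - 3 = (d - 1)*(d + 3)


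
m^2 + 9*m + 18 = (m + 3)*(m + 6)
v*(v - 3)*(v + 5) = v^3 + 2*v^2 - 15*v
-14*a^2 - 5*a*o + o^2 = (-7*a + o)*(2*a + o)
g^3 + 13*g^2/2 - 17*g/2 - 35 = (g - 5/2)*(g + 2)*(g + 7)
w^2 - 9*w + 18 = (w - 6)*(w - 3)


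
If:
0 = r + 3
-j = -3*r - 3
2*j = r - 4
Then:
No Solution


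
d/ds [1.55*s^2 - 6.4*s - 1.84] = 3.1*s - 6.4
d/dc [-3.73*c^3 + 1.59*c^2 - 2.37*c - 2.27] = -11.19*c^2 + 3.18*c - 2.37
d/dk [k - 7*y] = 1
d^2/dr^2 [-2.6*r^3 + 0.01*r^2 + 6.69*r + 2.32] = 0.02 - 15.6*r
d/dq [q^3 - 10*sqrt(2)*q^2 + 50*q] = 3*q^2 - 20*sqrt(2)*q + 50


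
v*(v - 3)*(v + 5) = v^3 + 2*v^2 - 15*v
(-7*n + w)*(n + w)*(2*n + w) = -14*n^3 - 19*n^2*w - 4*n*w^2 + w^3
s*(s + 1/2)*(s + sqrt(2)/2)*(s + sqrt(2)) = s^4 + s^3/2 + 3*sqrt(2)*s^3/2 + s^2 + 3*sqrt(2)*s^2/4 + s/2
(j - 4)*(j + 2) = j^2 - 2*j - 8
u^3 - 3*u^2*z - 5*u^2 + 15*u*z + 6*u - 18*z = (u - 3)*(u - 2)*(u - 3*z)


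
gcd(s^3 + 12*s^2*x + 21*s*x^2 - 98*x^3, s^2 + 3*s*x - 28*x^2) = s + 7*x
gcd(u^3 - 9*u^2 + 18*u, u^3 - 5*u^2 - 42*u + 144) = u - 3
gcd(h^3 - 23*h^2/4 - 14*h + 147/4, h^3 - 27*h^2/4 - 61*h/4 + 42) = h^2 + 5*h/4 - 21/4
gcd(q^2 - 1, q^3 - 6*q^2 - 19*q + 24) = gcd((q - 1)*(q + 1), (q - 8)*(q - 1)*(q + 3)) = q - 1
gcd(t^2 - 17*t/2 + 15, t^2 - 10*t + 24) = t - 6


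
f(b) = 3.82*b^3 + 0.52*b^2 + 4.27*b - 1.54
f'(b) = 11.46*b^2 + 1.04*b + 4.27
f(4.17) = 302.30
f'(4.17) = 207.88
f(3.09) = 129.32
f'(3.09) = 116.90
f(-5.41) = -614.28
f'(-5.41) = 334.06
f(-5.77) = -742.69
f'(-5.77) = 379.81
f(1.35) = 14.57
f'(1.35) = 26.56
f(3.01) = 120.20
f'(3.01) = 111.23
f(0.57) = 1.77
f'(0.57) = 8.59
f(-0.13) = -2.09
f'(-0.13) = 4.33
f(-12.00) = -6578.86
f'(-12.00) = 1642.03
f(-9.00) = -2782.63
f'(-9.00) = 923.17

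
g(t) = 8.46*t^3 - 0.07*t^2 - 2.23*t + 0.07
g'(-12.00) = 3654.17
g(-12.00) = -14602.13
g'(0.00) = -2.23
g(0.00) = 0.07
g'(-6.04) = 924.52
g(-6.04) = -1853.17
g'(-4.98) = 627.90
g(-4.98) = -1035.42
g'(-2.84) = 202.87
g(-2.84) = -187.95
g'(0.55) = 5.37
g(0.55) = 0.23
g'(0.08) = -2.08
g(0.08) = -0.10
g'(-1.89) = 88.69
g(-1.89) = -53.08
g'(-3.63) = 332.71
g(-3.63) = -397.42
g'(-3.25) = 266.30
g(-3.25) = -283.84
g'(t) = 25.38*t^2 - 0.14*t - 2.23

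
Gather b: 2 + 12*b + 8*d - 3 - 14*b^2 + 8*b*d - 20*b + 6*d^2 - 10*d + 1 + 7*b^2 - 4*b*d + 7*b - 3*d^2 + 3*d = -7*b^2 + b*(4*d - 1) + 3*d^2 + d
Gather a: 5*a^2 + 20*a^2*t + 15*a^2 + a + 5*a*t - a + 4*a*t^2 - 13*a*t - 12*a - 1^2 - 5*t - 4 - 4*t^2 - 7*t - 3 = a^2*(20*t + 20) + a*(4*t^2 - 8*t - 12) - 4*t^2 - 12*t - 8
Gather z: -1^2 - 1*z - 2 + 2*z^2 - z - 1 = 2*z^2 - 2*z - 4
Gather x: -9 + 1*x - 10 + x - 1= 2*x - 20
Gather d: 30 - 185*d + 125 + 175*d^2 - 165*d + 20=175*d^2 - 350*d + 175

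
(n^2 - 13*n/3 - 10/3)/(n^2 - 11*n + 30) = (n + 2/3)/(n - 6)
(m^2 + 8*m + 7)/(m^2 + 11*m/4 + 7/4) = 4*(m + 7)/(4*m + 7)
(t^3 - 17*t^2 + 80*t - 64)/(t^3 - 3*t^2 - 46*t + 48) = (t - 8)/(t + 6)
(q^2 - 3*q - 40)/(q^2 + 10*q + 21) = (q^2 - 3*q - 40)/(q^2 + 10*q + 21)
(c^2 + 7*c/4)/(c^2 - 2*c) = (c + 7/4)/(c - 2)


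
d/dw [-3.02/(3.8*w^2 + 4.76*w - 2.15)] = (22.952*w + 14.3752)/(3.8*w^2 + 4.76*w - 2.15)^2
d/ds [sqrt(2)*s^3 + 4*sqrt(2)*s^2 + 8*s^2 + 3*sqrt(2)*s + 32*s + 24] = 3*sqrt(2)*s^2 + 8*sqrt(2)*s + 16*s + 3*sqrt(2) + 32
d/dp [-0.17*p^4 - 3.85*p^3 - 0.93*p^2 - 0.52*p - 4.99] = -0.68*p^3 - 11.55*p^2 - 1.86*p - 0.52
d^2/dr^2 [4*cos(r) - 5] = -4*cos(r)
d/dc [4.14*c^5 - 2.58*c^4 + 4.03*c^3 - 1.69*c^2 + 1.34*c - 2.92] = 20.7*c^4 - 10.32*c^3 + 12.09*c^2 - 3.38*c + 1.34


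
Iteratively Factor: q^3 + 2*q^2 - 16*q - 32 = (q + 4)*(q^2 - 2*q - 8) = (q + 2)*(q + 4)*(q - 4)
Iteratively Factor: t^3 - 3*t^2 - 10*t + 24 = (t + 3)*(t^2 - 6*t + 8) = (t - 4)*(t + 3)*(t - 2)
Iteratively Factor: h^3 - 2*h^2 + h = (h - 1)*(h^2 - h) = h*(h - 1)*(h - 1)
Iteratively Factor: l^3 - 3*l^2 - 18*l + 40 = (l - 2)*(l^2 - l - 20) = (l - 5)*(l - 2)*(l + 4)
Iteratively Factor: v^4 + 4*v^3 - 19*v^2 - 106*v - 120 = (v + 2)*(v^3 + 2*v^2 - 23*v - 60) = (v + 2)*(v + 4)*(v^2 - 2*v - 15) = (v - 5)*(v + 2)*(v + 4)*(v + 3)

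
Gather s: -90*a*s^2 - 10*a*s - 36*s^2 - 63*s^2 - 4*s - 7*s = s^2*(-90*a - 99) + s*(-10*a - 11)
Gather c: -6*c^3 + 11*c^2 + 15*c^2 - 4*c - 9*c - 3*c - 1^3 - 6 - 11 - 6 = -6*c^3 + 26*c^2 - 16*c - 24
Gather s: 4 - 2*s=4 - 2*s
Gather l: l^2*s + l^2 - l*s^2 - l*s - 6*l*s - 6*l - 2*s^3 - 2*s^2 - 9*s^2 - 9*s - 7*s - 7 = l^2*(s + 1) + l*(-s^2 - 7*s - 6) - 2*s^3 - 11*s^2 - 16*s - 7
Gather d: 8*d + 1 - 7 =8*d - 6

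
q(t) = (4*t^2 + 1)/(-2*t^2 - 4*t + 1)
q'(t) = 8*t/(-2*t^2 - 4*t + 1) + (4*t + 4)*(4*t^2 + 1)/(-2*t^2 - 4*t + 1)^2 = 4*(-4*t^2 + 3*t + 1)/(4*t^4 + 16*t^3 + 12*t^2 - 8*t + 1)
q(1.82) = -1.10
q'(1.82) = -0.16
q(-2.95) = -7.78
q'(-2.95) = -8.05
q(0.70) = -1.06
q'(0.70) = 0.59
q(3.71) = -1.36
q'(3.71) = -0.10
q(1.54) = -1.06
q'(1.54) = -0.16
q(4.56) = -1.43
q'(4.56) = -0.08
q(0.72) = -1.05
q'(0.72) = 0.51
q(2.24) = -1.17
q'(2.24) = -0.15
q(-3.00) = -7.40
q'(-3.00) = -7.04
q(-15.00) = -2.32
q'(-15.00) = -0.02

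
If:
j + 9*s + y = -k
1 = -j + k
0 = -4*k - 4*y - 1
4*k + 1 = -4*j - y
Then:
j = -15/28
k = 13/28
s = 11/126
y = -5/7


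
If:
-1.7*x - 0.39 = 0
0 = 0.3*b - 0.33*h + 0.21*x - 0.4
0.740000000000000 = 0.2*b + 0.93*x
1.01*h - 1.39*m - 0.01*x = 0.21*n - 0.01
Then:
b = 4.77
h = 2.98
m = 2.17076200002565 - 0.151079136690647*n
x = -0.23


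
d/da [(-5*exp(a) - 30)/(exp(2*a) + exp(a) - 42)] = 5*((exp(a) + 6)*(2*exp(a) + 1) - exp(2*a) - exp(a) + 42)*exp(a)/(exp(2*a) + exp(a) - 42)^2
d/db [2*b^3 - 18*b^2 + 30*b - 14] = 6*b^2 - 36*b + 30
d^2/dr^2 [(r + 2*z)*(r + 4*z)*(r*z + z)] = 2*z*(3*r + 6*z + 1)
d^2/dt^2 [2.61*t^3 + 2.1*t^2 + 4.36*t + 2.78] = 15.66*t + 4.2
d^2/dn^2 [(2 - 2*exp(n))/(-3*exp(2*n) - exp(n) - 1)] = (18*exp(4*n) - 78*exp(3*n) - 54*exp(2*n) + 20*exp(n) + 4)*exp(n)/(27*exp(6*n) + 27*exp(5*n) + 36*exp(4*n) + 19*exp(3*n) + 12*exp(2*n) + 3*exp(n) + 1)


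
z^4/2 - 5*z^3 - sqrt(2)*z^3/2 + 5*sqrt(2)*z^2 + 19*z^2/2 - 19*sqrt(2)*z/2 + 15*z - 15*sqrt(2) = (z/2 + 1/2)*(z - 6)*(z - 5)*(z - sqrt(2))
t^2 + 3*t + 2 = (t + 1)*(t + 2)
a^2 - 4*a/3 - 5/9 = (a - 5/3)*(a + 1/3)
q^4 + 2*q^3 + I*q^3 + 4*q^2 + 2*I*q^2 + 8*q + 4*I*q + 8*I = (q + 2)*(q - 2*I)*(q + I)*(q + 2*I)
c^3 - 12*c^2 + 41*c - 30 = (c - 6)*(c - 5)*(c - 1)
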